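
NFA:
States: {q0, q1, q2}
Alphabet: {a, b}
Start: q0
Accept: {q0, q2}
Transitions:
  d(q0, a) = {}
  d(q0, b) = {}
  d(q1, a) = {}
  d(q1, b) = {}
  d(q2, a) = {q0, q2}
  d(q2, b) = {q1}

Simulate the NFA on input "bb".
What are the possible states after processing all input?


Start: {q0}
  --b--> {}
  --b--> {}

{} (empty set, no valid transitions)


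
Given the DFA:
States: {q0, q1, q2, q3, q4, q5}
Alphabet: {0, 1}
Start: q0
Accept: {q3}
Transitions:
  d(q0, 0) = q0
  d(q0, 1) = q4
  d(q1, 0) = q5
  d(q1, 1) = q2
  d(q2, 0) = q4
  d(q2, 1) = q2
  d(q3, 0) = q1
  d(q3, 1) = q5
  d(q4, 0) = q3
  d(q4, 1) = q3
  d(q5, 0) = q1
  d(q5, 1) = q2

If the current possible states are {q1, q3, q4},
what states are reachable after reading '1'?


Apply transition on '1' from each current state:
  d(q1, 1) = q2
  d(q3, 1) = q5
  d(q4, 1) = q3

{q2, q3, q5}


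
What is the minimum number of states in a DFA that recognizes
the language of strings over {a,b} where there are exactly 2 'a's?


States: count = 0, 1, ..., 2 (that's 3 states), plus a dead state for count > 2.
Total: 3 + 1 = 4. Accept = count-2 state.

4


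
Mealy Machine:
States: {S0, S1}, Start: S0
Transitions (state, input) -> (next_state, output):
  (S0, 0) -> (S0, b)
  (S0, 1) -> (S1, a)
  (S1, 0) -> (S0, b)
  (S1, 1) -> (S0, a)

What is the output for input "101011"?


Step-by-step:
  (S0, 1) -> (S1, a)
  (S1, 0) -> (S0, b)
  (S0, 1) -> (S1, a)
  (S1, 0) -> (S0, b)
  (S0, 1) -> (S1, a)
  (S1, 1) -> (S0, a)

"ababaa"


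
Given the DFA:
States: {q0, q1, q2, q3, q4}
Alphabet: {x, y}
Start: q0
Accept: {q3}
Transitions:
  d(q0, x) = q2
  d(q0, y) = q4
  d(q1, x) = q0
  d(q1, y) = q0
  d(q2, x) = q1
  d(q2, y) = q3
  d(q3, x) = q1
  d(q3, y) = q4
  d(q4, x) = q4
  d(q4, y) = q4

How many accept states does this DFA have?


Accept states listed: {q3}
Counting: q3(1)

1


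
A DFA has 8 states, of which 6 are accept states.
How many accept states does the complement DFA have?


Complement swaps accept and non-accept states.
8 - 6 = 2

2


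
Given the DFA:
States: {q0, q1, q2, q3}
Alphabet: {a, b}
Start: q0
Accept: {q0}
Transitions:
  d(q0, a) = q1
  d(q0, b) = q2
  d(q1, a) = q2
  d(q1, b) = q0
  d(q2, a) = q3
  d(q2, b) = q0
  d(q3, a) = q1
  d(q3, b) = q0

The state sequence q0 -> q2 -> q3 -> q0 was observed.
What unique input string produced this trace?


Trace back each transition to find the symbol:
  q0 --[b]--> q2
  q2 --[a]--> q3
  q3 --[b]--> q0

"bab"


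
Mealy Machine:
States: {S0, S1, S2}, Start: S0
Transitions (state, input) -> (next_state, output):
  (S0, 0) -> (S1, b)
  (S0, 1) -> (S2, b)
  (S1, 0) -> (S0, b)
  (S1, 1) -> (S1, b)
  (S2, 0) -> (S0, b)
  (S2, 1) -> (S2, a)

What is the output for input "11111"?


Step-by-step:
  (S0, 1) -> (S2, b)
  (S2, 1) -> (S2, a)
  (S2, 1) -> (S2, a)
  (S2, 1) -> (S2, a)
  (S2, 1) -> (S2, a)

"baaaa"


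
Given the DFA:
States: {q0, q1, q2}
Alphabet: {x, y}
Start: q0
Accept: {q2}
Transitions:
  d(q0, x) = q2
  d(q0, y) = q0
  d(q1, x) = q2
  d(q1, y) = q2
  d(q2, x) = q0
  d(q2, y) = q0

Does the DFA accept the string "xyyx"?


Trace: q0 -> q2 -> q0 -> q0 -> q2
Final state: q2
Accept states: {q2}

Yes, accepted (final state q2 is an accept state)


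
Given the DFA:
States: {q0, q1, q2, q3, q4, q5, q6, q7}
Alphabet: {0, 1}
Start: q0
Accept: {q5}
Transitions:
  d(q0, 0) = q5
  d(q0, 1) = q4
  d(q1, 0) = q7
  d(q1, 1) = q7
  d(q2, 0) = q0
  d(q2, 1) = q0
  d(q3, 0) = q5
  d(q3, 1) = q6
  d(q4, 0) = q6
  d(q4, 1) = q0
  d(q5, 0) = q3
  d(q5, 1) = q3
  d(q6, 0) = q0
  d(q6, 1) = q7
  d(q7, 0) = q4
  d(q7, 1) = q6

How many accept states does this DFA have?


Accept states listed: {q5}
Counting: q5(1)

1


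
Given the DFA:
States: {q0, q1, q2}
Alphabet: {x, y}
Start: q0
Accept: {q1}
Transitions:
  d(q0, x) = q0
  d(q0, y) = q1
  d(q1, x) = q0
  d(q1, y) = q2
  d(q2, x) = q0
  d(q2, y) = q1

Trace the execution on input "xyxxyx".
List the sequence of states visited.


Input: xyxxyx
d(q0, x) = q0
d(q0, y) = q1
d(q1, x) = q0
d(q0, x) = q0
d(q0, y) = q1
d(q1, x) = q0


q0 -> q0 -> q1 -> q0 -> q0 -> q1 -> q0


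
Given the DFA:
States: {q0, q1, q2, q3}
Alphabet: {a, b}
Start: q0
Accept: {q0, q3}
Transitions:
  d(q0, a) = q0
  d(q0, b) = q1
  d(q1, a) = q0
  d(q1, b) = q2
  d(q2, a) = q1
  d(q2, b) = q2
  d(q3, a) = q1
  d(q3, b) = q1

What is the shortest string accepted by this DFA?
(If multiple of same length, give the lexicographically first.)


BFS by string length (lex-first path to each state shown):
  len 0: q0<-""
Found accept state at length 0.

"" (empty string)


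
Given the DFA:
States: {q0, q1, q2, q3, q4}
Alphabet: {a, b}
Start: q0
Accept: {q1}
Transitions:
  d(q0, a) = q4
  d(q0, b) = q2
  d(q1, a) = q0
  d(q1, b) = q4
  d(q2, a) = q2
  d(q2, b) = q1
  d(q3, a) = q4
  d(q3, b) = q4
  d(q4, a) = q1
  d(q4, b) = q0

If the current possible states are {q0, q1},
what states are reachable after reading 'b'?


Apply transition on 'b' from each current state:
  d(q0, b) = q2
  d(q1, b) = q4

{q2, q4}


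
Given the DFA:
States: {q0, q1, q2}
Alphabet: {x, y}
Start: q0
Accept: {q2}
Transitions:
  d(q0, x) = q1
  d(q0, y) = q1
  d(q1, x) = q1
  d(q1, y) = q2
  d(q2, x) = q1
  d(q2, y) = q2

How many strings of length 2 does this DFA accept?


Enumerating all length-2 strings:
  "xx" -> q1 [reject]
  "xy" -> q2 [accept]
  "yx" -> q1 [reject]
  "yy" -> q2 [accept]

2 out of 4


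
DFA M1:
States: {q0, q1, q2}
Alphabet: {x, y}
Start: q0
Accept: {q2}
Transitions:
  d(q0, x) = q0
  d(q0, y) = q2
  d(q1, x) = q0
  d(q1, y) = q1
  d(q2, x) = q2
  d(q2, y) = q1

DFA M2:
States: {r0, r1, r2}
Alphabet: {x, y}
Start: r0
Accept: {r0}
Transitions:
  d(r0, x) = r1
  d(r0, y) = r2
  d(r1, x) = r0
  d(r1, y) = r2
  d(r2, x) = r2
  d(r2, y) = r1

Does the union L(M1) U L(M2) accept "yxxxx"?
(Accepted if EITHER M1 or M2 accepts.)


M1: final=q2 accepted=True
M2: final=r2 accepted=False

Yes, union accepts


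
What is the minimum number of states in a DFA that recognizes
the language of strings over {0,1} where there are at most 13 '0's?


States: count = 0, 1, ..., 13 (all accepting; 14 states), plus a dead state for count > 13.
Total: 14 + 1 = 15.

15


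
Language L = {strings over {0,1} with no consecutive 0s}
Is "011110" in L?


'00' does not occur

Yes, "011110" is in L


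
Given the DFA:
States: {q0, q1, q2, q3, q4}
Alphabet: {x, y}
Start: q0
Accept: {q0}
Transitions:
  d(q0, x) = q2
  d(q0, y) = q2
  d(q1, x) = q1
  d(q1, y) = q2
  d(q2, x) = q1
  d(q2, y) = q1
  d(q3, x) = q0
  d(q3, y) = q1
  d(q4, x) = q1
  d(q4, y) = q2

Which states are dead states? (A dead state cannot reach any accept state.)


Forward reachability from each state:
  q0 -> reaches accept state q0 (live)
  q1 -> reaches {q1, q2}, no accept state (dead)
  q2 -> reaches {q1, q2}, no accept state (dead)
  q3 -> reaches accept state q0 (live)
  q4 -> reaches {q1, q2, q4}, no accept state (dead)

{q1, q2, q4}


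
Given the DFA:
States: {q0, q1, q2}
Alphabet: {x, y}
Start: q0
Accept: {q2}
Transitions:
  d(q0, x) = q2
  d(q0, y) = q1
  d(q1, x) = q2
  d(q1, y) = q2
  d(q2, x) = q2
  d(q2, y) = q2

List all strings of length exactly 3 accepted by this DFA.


All strings of length 3: 8 total
Accepted: 8

"xxx", "xxy", "xyx", "xyy", "yxx", "yxy", "yyx", "yyy"


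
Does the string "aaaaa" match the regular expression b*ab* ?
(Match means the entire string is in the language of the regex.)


|string| = 5; first = 'a'; last = 'a'

No, "aaaaa" does not match b*ab*


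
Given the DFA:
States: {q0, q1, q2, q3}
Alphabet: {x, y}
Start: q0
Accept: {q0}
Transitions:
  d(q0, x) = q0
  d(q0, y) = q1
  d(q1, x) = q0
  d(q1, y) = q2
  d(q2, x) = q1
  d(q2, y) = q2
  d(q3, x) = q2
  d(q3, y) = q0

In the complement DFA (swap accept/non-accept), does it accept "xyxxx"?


Trace: q0 -> q0 -> q1 -> q0 -> q0 -> q0
Final: q0
Original accept: {q0}
Complement: q0 is in original accept

No, complement rejects (original accepts)


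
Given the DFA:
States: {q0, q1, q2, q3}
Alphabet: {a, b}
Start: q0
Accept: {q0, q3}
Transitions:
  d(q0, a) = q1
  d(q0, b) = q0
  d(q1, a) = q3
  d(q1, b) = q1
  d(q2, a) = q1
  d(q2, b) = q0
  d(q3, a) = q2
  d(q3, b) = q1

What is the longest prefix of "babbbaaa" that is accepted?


Run the DFA, marking each prefix where the state is accepting:
  "" -> q0 [accept]
  "b" -> q0 [accept]
  "ba" -> q1 [reject]
  "bab" -> q1 [reject]
  "babb" -> q1 [reject]
  "babbb" -> q1 [reject]
  "babbba" -> q3 [accept]
  "babbbaa" -> q2 [reject]
  "babbbaaa" -> q1 [reject]

"babbba"


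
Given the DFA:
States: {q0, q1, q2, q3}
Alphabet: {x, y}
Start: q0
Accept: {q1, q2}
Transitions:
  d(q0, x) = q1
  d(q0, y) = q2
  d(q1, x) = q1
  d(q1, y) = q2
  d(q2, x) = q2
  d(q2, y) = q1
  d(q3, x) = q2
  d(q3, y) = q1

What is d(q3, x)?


Looking up transition d(q3, x)

q2


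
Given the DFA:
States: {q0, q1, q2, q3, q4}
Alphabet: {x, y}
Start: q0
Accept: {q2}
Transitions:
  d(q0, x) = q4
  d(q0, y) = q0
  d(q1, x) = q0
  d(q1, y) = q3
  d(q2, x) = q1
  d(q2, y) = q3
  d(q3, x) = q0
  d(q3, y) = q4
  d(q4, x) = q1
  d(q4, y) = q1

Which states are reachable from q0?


BFS from q0:
  layer 0: {q0}
  layer 1: {q4}
  layer 2: {q1}
  layer 3: {q3}

{q0, q1, q3, q4}


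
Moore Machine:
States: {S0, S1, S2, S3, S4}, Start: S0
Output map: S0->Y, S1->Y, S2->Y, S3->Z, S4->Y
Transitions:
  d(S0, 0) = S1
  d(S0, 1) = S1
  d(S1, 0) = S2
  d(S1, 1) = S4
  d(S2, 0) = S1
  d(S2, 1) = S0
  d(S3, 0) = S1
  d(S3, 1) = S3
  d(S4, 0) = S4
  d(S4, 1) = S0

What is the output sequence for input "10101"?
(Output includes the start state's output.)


Start: S0 (output Y)
  --1--> S1 (output Y)
  --0--> S2 (output Y)
  --1--> S0 (output Y)
  --0--> S1 (output Y)
  --1--> S4 (output Y)

"YYYYYY"


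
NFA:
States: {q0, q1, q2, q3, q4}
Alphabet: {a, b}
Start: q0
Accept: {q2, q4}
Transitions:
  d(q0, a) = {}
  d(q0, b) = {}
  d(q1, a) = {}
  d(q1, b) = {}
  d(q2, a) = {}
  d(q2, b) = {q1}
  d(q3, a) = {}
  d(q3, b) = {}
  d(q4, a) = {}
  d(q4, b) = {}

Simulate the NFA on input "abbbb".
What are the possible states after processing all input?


Start: {q0}
  --a--> {}
  --b--> {}
  --b--> {}
  --b--> {}
  --b--> {}

{} (empty set, no valid transitions)


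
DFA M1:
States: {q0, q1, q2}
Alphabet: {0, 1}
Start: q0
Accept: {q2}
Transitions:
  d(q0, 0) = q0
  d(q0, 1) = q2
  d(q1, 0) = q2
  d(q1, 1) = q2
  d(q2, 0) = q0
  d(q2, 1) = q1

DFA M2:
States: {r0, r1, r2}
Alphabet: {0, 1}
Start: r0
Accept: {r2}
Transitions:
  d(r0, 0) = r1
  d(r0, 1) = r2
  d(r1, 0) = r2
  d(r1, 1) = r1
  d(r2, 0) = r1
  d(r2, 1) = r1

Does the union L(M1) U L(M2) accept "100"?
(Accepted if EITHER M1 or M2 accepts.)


M1: final=q0 accepted=False
M2: final=r2 accepted=True

Yes, union accepts


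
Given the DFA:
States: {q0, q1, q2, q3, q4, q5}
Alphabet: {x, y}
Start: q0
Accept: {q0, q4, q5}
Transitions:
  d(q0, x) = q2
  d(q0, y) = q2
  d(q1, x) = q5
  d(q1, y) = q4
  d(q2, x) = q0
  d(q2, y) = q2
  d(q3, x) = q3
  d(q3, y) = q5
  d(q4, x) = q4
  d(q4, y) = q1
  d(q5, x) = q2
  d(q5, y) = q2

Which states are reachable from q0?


BFS from q0:
  layer 0: {q0}
  layer 1: {q2}

{q0, q2}


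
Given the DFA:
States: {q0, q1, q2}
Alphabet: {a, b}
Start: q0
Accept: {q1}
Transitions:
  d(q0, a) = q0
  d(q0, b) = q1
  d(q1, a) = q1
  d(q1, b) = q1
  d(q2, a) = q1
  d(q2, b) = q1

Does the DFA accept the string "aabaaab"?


Trace: q0 -> q0 -> q0 -> q1 -> q1 -> q1 -> q1 -> q1
Final state: q1
Accept states: {q1}

Yes, accepted (final state q1 is an accept state)


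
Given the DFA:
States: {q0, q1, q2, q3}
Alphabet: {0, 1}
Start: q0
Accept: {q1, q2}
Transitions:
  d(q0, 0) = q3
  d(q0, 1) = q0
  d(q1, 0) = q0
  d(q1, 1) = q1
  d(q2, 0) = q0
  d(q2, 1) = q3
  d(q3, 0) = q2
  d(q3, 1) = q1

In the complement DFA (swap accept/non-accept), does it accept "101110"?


Trace: q0 -> q0 -> q3 -> q1 -> q1 -> q1 -> q0
Final: q0
Original accept: {q1, q2}
Complement: q0 is not in original accept

Yes, complement accepts (original rejects)


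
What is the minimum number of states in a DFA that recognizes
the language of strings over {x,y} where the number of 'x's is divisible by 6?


States track (count of 'x') mod 6.
Need 6 states: one per remainder 0..5; accept = remainder 0.

6


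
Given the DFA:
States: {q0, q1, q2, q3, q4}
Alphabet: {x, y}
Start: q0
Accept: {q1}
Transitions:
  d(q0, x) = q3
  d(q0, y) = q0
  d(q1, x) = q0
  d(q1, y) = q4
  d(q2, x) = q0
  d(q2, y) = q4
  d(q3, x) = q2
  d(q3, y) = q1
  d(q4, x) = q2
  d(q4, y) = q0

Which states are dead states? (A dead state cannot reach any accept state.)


Forward reachability from each state:
  q0 -> reaches accept state q1 (live)
  q1 -> reaches accept state q1 (live)
  q2 -> reaches accept state q1 (live)
  q3 -> reaches accept state q1 (live)
  q4 -> reaches accept state q1 (live)

None (all states can reach an accept state)


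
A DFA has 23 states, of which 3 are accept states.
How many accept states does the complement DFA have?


Complement swaps accept and non-accept states.
23 - 3 = 20

20


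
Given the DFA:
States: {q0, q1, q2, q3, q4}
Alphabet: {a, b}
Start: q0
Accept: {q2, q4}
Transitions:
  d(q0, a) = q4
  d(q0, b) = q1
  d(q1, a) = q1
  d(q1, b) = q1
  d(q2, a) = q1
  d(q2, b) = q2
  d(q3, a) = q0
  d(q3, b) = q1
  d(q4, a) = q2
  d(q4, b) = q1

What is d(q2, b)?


Looking up transition d(q2, b)

q2


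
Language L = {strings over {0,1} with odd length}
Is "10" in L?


length = 2; 2 mod 2 = 0

No, "10" is not in L


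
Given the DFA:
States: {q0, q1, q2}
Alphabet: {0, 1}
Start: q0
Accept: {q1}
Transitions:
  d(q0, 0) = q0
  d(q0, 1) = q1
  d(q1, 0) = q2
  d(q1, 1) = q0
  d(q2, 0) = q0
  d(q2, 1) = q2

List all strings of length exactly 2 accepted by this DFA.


All strings of length 2: 4 total
Accepted: 1

"01"


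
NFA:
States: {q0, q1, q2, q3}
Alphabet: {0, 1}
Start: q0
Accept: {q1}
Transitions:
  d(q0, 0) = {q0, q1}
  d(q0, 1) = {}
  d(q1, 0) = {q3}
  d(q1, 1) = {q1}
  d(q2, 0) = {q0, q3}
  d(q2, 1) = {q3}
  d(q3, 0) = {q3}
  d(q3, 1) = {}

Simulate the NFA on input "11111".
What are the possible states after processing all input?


Start: {q0}
  --1--> {}
  --1--> {}
  --1--> {}
  --1--> {}
  --1--> {}

{} (empty set, no valid transitions)


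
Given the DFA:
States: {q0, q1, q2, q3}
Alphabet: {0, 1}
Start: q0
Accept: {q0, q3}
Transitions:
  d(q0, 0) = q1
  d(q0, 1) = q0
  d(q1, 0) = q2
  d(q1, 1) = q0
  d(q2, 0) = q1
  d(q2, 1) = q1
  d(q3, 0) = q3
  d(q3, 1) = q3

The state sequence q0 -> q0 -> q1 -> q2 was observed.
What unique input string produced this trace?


Trace back each transition to find the symbol:
  q0 --[1]--> q0
  q0 --[0]--> q1
  q1 --[0]--> q2

"100"


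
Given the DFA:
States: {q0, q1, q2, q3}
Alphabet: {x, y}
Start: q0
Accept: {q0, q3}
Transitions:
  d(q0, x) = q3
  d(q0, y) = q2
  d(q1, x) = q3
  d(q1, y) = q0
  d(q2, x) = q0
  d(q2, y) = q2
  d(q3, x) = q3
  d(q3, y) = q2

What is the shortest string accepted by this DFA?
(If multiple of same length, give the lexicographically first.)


BFS by string length (lex-first path to each state shown):
  len 0: q0<-""
Found accept state at length 0.

"" (empty string)


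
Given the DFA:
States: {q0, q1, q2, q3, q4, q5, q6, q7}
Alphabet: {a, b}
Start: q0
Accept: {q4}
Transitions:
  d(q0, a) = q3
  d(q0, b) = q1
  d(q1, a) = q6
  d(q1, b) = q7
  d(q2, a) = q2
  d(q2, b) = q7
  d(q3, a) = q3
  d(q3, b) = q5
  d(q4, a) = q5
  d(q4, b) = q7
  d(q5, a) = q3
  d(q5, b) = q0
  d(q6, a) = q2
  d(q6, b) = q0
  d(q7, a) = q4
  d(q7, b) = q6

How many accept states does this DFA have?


Accept states listed: {q4}
Counting: q4(1)

1


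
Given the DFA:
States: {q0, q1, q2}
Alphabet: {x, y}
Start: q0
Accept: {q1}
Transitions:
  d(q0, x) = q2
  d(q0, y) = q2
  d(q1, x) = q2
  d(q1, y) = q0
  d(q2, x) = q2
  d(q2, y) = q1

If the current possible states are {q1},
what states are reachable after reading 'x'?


Apply transition on 'x' from each current state:
  d(q1, x) = q2

{q2}


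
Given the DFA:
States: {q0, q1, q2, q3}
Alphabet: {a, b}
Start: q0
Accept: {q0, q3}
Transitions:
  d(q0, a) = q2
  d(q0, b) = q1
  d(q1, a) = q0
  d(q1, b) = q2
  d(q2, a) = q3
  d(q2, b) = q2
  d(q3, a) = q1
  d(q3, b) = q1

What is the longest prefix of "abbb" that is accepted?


Run the DFA, marking each prefix where the state is accepting:
  "" -> q0 [accept]
  "a" -> q2 [reject]
  "ab" -> q2 [reject]
  "abb" -> q2 [reject]
  "abbb" -> q2 [reject]

""


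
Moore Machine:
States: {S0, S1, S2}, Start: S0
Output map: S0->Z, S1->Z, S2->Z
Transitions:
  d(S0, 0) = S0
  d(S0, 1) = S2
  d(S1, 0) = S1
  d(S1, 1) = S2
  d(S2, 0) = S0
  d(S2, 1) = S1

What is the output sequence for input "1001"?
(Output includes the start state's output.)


Start: S0 (output Z)
  --1--> S2 (output Z)
  --0--> S0 (output Z)
  --0--> S0 (output Z)
  --1--> S2 (output Z)

"ZZZZZ"


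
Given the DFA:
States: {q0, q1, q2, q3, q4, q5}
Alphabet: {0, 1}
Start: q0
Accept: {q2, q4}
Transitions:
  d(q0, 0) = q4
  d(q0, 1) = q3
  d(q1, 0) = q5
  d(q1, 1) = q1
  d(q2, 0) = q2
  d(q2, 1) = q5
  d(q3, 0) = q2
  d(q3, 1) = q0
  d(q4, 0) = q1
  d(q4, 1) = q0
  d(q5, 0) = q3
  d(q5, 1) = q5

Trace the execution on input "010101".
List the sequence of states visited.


Input: 010101
d(q0, 0) = q4
d(q4, 1) = q0
d(q0, 0) = q4
d(q4, 1) = q0
d(q0, 0) = q4
d(q4, 1) = q0


q0 -> q4 -> q0 -> q4 -> q0 -> q4 -> q0


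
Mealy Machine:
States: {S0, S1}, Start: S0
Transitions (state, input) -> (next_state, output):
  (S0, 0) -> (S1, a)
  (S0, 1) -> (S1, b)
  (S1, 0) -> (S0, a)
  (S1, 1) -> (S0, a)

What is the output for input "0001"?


Step-by-step:
  (S0, 0) -> (S1, a)
  (S1, 0) -> (S0, a)
  (S0, 0) -> (S1, a)
  (S1, 1) -> (S0, a)

"aaaa"


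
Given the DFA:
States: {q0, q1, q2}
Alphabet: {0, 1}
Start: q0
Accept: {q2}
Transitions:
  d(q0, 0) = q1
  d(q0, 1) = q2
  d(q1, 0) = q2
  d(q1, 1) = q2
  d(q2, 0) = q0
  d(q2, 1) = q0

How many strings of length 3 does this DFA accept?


Enumerating all length-3 strings:
  "000" -> q0 [reject]
  "001" -> q0 [reject]
  "010" -> q0 [reject]
  "011" -> q0 [reject]
  "100" -> q1 [reject]
  "101" -> q2 [accept]
  "110" -> q1 [reject]
  "111" -> q2 [accept]

2 out of 8


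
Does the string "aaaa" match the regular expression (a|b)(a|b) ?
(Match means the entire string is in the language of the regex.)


|string| = 4; first = 'a'; last = 'a'

No, "aaaa" does not match (a|b)(a|b)


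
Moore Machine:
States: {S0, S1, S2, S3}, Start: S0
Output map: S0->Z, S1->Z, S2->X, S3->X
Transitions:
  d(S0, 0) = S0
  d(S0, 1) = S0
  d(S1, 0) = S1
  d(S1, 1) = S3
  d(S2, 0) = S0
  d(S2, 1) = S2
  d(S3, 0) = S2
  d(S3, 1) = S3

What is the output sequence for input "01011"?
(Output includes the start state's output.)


Start: S0 (output Z)
  --0--> S0 (output Z)
  --1--> S0 (output Z)
  --0--> S0 (output Z)
  --1--> S0 (output Z)
  --1--> S0 (output Z)

"ZZZZZZ"


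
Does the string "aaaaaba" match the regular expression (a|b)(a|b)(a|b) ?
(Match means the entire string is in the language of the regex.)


|string| = 7; first = 'a'; last = 'a'

No, "aaaaaba" does not match (a|b)(a|b)(a|b)


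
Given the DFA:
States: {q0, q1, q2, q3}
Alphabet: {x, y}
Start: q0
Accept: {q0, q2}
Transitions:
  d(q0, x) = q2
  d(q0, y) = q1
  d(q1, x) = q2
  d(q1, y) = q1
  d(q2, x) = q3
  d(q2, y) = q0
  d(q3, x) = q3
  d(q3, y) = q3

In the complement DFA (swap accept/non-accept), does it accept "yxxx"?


Trace: q0 -> q1 -> q2 -> q3 -> q3
Final: q3
Original accept: {q0, q2}
Complement: q3 is not in original accept

Yes, complement accepts (original rejects)


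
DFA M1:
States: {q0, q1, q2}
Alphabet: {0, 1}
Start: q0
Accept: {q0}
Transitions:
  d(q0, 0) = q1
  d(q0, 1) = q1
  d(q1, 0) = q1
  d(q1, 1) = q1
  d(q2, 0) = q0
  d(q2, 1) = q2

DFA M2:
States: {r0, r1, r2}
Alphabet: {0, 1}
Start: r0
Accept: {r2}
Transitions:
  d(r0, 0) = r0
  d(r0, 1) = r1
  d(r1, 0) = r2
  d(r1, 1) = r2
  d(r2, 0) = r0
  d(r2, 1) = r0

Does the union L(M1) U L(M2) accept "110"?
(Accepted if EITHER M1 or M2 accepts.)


M1: final=q1 accepted=False
M2: final=r0 accepted=False

No, union rejects (neither accepts)


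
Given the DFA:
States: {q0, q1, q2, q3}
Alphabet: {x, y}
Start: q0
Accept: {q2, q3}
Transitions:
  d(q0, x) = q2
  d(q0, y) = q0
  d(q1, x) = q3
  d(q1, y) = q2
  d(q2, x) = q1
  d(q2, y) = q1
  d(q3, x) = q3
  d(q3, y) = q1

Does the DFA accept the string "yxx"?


Trace: q0 -> q0 -> q2 -> q1
Final state: q1
Accept states: {q2, q3}

No, rejected (final state q1 is not an accept state)


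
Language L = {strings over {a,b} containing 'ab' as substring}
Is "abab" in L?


'ab' occurs at index 0

Yes, "abab" is in L


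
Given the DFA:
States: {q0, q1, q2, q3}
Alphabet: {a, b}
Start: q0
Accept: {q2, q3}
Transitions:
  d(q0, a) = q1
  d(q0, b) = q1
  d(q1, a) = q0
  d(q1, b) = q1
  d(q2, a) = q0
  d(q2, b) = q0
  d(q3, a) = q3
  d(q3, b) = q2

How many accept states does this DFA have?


Accept states listed: {q2, q3}
Counting: q2(1) q3(2)

2


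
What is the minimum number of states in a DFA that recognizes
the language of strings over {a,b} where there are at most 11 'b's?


States: count = 0, 1, ..., 11 (all accepting; 12 states), plus a dead state for count > 11.
Total: 12 + 1 = 13.

13


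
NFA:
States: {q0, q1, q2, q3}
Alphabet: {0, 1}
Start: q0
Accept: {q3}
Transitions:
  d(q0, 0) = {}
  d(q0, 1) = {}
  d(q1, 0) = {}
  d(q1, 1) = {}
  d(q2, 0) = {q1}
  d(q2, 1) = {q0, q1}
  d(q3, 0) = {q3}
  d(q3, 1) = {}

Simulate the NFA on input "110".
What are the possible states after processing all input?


Start: {q0}
  --1--> {}
  --1--> {}
  --0--> {}

{} (empty set, no valid transitions)


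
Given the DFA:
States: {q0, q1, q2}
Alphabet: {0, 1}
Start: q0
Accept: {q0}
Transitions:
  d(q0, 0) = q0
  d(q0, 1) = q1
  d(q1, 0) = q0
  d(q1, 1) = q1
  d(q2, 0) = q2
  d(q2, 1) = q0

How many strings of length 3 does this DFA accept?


Enumerating all length-3 strings:
  "000" -> q0 [accept]
  "001" -> q1 [reject]
  "010" -> q0 [accept]
  "011" -> q1 [reject]
  "100" -> q0 [accept]
  "101" -> q1 [reject]
  "110" -> q0 [accept]
  "111" -> q1 [reject]

4 out of 8


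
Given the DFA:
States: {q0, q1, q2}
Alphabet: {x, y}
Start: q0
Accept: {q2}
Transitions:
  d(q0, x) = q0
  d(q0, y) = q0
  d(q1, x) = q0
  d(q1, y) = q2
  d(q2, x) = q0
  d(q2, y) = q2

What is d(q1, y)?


Looking up transition d(q1, y)

q2


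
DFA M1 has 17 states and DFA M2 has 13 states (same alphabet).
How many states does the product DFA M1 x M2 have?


Product construction pairs every M1 state with every M2 state.
17 * 13 = 221

221


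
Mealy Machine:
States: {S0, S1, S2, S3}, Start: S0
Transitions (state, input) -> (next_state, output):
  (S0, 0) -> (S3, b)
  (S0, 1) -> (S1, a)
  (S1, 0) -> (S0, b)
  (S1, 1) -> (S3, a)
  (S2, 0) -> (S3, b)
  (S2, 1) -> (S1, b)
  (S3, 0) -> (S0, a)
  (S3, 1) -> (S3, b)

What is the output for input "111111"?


Step-by-step:
  (S0, 1) -> (S1, a)
  (S1, 1) -> (S3, a)
  (S3, 1) -> (S3, b)
  (S3, 1) -> (S3, b)
  (S3, 1) -> (S3, b)
  (S3, 1) -> (S3, b)

"aabbbb"


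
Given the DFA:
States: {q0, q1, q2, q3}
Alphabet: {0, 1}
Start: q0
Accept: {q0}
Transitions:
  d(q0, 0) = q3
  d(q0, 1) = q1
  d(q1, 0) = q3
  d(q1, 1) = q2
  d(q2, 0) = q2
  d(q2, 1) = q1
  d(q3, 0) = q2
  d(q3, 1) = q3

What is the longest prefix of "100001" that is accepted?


Run the DFA, marking each prefix where the state is accepting:
  "" -> q0 [accept]
  "1" -> q1 [reject]
  "10" -> q3 [reject]
  "100" -> q2 [reject]
  "1000" -> q2 [reject]
  "10000" -> q2 [reject]
  "100001" -> q1 [reject]

""


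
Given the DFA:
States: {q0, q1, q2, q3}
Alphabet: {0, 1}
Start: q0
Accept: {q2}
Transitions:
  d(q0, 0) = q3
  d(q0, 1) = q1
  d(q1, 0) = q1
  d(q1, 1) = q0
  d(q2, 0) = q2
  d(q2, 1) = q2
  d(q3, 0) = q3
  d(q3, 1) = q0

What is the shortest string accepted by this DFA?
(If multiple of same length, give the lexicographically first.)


BFS by string length (lex-first path to each state shown):
  len 0: q0<-""
  len 1: q1<-"1", q3<-"0"
  len 2: q0<-"01", q1<-"10", q3<-"00"
  len 3: q0<-"001", q1<-"011", q3<-"000"
  len 4: q0<-"0001", q1<-"0011", q3<-"0000"
  len 5: q0<-"00001", q1<-"00011", q3<-"00000"
  len 6: q0<-"000001", q1<-"000011", q3<-"000000"
  len 7: q0<-"0000001", q1<-"0000011", q3<-"0000000"
  len 8: q0<-"00000001", q1<-"00000011", q3<-"00000000"

No string accepted (empty language)


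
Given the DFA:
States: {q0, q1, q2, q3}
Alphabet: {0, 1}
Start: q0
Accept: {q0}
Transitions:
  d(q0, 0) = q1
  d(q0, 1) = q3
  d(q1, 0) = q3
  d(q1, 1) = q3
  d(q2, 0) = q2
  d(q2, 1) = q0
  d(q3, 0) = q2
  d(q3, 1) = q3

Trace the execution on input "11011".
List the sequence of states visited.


Input: 11011
d(q0, 1) = q3
d(q3, 1) = q3
d(q3, 0) = q2
d(q2, 1) = q0
d(q0, 1) = q3


q0 -> q3 -> q3 -> q2 -> q0 -> q3


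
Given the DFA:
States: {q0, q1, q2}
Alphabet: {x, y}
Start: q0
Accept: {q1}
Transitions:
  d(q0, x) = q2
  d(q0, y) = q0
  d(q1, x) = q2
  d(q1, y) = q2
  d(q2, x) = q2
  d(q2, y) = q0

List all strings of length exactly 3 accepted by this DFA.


All strings of length 3: 8 total
Accepted: 0

None


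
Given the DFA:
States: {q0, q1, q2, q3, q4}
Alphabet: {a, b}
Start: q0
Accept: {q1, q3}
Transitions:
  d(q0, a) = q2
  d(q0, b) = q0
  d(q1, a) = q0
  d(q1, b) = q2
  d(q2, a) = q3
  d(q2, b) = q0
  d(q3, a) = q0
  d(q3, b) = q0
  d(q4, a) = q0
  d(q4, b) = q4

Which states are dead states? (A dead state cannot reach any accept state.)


Forward reachability from each state:
  q0 -> reaches accept state q3 (live)
  q1 -> reaches accept state q1 (live)
  q2 -> reaches accept state q3 (live)
  q3 -> reaches accept state q3 (live)
  q4 -> reaches accept state q3 (live)

None (all states can reach an accept state)


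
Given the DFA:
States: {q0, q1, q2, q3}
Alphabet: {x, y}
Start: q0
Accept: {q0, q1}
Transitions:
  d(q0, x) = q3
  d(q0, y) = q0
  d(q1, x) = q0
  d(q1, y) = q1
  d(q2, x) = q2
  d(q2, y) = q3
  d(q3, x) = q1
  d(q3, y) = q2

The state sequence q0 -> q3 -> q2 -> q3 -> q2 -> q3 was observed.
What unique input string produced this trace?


Trace back each transition to find the symbol:
  q0 --[x]--> q3
  q3 --[y]--> q2
  q2 --[y]--> q3
  q3 --[y]--> q2
  q2 --[y]--> q3

"xyyyy"


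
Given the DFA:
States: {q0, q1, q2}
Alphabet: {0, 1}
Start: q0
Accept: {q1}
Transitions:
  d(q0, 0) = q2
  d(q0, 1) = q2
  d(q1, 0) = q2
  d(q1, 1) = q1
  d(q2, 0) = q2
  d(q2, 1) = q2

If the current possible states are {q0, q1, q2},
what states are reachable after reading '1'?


Apply transition on '1' from each current state:
  d(q0, 1) = q2
  d(q1, 1) = q1
  d(q2, 1) = q2

{q1, q2}


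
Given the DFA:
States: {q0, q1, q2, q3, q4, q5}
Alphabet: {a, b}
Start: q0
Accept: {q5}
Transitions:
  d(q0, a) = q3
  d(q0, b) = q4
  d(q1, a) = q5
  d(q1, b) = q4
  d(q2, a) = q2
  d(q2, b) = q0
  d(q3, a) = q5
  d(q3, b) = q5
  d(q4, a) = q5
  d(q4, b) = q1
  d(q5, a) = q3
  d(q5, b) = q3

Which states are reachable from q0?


BFS from q0:
  layer 0: {q0}
  layer 1: {q3, q4}
  layer 2: {q1, q5}

{q0, q1, q3, q4, q5}


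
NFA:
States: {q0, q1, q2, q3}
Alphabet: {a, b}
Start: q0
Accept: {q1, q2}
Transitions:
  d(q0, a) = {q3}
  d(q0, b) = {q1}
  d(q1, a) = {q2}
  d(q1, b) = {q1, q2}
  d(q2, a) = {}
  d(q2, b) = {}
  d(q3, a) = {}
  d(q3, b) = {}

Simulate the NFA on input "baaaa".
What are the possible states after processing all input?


Start: {q0}
  --b--> {q1}
  --a--> {q2}
  --a--> {}
  --a--> {}
  --a--> {}

{} (empty set, no valid transitions)


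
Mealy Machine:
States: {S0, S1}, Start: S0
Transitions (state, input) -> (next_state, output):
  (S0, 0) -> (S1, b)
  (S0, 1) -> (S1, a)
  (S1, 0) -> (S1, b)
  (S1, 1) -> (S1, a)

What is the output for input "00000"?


Step-by-step:
  (S0, 0) -> (S1, b)
  (S1, 0) -> (S1, b)
  (S1, 0) -> (S1, b)
  (S1, 0) -> (S1, b)
  (S1, 0) -> (S1, b)

"bbbbb"


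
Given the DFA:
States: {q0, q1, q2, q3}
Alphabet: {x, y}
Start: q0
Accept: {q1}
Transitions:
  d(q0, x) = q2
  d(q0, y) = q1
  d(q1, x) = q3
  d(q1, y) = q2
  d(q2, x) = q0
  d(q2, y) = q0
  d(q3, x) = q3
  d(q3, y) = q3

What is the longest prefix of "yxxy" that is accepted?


Run the DFA, marking each prefix where the state is accepting:
  "" -> q0 [reject]
  "y" -> q1 [accept]
  "yx" -> q3 [reject]
  "yxx" -> q3 [reject]
  "yxxy" -> q3 [reject]

"y"


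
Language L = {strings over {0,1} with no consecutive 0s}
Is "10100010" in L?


'00' occurs at index 3

No, "10100010" is not in L


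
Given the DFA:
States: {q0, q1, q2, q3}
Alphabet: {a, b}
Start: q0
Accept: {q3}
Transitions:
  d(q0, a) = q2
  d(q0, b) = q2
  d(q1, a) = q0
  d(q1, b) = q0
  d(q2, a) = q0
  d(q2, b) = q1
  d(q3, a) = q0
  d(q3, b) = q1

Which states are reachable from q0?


BFS from q0:
  layer 0: {q0}
  layer 1: {q2}
  layer 2: {q1}

{q0, q1, q2}


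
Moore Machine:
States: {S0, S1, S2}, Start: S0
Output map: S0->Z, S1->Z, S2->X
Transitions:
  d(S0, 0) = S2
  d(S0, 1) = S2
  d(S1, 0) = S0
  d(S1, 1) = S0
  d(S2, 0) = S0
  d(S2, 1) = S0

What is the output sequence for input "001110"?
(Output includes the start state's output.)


Start: S0 (output Z)
  --0--> S2 (output X)
  --0--> S0 (output Z)
  --1--> S2 (output X)
  --1--> S0 (output Z)
  --1--> S2 (output X)
  --0--> S0 (output Z)

"ZXZXZXZ"


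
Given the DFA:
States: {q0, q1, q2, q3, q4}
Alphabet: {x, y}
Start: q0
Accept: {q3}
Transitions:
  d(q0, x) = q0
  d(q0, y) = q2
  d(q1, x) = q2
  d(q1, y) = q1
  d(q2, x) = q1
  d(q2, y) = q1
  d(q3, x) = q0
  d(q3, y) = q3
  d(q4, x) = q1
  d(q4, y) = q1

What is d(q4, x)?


Looking up transition d(q4, x)

q1


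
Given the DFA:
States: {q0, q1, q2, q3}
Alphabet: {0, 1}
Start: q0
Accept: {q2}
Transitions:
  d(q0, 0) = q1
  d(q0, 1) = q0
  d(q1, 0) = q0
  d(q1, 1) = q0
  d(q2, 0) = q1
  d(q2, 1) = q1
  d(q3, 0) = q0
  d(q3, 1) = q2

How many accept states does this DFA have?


Accept states listed: {q2}
Counting: q2(1)

1


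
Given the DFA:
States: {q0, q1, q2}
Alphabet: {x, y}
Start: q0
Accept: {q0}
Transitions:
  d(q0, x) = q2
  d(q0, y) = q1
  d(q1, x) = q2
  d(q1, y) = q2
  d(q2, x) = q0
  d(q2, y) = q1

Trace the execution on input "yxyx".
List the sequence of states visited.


Input: yxyx
d(q0, y) = q1
d(q1, x) = q2
d(q2, y) = q1
d(q1, x) = q2


q0 -> q1 -> q2 -> q1 -> q2


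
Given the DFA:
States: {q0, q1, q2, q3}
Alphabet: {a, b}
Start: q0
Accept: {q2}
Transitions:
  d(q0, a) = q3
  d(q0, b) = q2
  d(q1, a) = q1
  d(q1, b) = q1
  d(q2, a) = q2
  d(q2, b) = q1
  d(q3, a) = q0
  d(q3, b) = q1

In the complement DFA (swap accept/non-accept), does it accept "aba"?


Trace: q0 -> q3 -> q1 -> q1
Final: q1
Original accept: {q2}
Complement: q1 is not in original accept

Yes, complement accepts (original rejects)


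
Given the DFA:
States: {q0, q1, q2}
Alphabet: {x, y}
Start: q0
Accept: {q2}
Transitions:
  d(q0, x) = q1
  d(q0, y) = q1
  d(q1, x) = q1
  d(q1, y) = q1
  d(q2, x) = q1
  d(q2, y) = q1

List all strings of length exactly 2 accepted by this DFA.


All strings of length 2: 4 total
Accepted: 0

None


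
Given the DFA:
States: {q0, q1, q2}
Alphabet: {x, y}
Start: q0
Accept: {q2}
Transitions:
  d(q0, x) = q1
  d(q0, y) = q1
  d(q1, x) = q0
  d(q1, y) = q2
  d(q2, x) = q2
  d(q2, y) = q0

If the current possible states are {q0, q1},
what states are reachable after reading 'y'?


Apply transition on 'y' from each current state:
  d(q0, y) = q1
  d(q1, y) = q2

{q1, q2}


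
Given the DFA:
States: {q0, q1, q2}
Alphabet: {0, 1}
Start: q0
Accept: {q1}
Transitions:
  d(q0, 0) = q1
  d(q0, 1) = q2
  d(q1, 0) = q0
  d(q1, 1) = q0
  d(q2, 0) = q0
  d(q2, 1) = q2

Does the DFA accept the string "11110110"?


Trace: q0 -> q2 -> q2 -> q2 -> q2 -> q0 -> q2 -> q2 -> q0
Final state: q0
Accept states: {q1}

No, rejected (final state q0 is not an accept state)


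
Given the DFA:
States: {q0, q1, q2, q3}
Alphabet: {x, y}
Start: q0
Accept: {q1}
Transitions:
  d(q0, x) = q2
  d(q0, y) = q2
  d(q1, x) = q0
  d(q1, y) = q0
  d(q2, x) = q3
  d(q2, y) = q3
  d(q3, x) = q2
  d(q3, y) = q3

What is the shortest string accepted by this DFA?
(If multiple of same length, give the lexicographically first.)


BFS by string length (lex-first path to each state shown):
  len 0: q0<-""
  len 1: q2<-"x"
  len 2: q3<-"xx"
  len 3: q2<-"xxx", q3<-"xxy"
  len 4: q2<-"xxyx", q3<-"xxxx"
  len 5: q2<-"xxxxx", q3<-"xxxxy"
  len 6: q2<-"xxxxyx", q3<-"xxxxxx"
  len 7: q2<-"xxxxxxx", q3<-"xxxxxxy"
  len 8: q2<-"xxxxxxyx", q3<-"xxxxxxxx"

No string accepted (empty language)


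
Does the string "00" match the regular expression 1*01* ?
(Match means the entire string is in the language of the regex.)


|string| = 2; first = '0'; last = '0'

No, "00" does not match 1*01*


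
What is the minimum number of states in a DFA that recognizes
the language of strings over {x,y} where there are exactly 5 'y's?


States: count = 0, 1, ..., 5 (that's 6 states), plus a dead state for count > 5.
Total: 6 + 1 = 7. Accept = count-5 state.

7


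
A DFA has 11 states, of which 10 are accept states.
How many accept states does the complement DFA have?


Complement swaps accept and non-accept states.
11 - 10 = 1

1


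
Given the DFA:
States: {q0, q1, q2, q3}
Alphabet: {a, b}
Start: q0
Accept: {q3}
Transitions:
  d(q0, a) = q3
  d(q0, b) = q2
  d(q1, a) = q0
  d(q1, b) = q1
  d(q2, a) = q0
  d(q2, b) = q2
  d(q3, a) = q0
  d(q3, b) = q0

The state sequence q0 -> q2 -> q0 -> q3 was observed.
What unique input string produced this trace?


Trace back each transition to find the symbol:
  q0 --[b]--> q2
  q2 --[a]--> q0
  q0 --[a]--> q3

"baa"


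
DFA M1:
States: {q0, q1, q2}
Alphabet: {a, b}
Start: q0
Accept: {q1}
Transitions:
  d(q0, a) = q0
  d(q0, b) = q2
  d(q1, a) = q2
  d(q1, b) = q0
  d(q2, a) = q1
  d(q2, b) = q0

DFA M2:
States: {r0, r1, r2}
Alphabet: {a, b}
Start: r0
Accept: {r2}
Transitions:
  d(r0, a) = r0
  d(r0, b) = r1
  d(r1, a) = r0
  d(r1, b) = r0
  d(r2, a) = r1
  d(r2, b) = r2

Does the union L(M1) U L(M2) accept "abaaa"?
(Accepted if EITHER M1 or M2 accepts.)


M1: final=q1 accepted=True
M2: final=r0 accepted=False

Yes, union accepts


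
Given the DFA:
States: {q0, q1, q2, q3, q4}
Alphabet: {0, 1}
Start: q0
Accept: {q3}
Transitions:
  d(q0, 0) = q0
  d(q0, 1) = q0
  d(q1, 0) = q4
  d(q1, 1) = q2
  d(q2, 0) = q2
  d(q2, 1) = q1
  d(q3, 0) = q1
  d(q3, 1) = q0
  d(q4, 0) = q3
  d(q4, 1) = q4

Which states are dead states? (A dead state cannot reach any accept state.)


Forward reachability from each state:
  q0 -> reaches {q0}, no accept state (dead)
  q1 -> reaches accept state q3 (live)
  q2 -> reaches accept state q3 (live)
  q3 -> reaches accept state q3 (live)
  q4 -> reaches accept state q3 (live)

{q0}


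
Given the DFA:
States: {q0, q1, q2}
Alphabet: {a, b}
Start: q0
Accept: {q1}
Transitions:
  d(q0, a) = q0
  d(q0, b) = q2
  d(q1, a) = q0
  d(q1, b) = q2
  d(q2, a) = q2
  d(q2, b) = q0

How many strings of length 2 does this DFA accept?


Enumerating all length-2 strings:
  "aa" -> q0 [reject]
  "ab" -> q2 [reject]
  "ba" -> q2 [reject]
  "bb" -> q0 [reject]

0 out of 4


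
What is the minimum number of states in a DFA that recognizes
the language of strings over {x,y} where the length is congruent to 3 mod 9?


States track (length) mod 9.
Need 9 states: one per remainder 0..8; accept = remainder 3.

9


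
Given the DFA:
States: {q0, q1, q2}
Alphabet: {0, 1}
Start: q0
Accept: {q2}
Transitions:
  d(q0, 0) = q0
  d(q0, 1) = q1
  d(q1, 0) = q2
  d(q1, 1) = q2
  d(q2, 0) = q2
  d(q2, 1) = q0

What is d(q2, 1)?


Looking up transition d(q2, 1)

q0


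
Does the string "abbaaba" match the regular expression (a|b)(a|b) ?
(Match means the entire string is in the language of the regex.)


|string| = 7; first = 'a'; last = 'a'

No, "abbaaba" does not match (a|b)(a|b)


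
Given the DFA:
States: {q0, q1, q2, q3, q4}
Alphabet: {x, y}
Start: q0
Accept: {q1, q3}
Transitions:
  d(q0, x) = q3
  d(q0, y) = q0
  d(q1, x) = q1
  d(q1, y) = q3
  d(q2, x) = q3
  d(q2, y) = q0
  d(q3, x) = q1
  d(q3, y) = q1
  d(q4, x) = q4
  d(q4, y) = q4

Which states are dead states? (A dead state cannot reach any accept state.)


Forward reachability from each state:
  q0 -> reaches accept state q1 (live)
  q1 -> reaches accept state q1 (live)
  q2 -> reaches accept state q1 (live)
  q3 -> reaches accept state q1 (live)
  q4 -> reaches {q4}, no accept state (dead)

{q4}


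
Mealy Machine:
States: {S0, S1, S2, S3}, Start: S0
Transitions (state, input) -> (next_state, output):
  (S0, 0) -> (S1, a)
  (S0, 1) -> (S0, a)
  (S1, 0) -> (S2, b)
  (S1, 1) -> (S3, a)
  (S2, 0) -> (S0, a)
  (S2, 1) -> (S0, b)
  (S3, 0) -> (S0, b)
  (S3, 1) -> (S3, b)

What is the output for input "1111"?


Step-by-step:
  (S0, 1) -> (S0, a)
  (S0, 1) -> (S0, a)
  (S0, 1) -> (S0, a)
  (S0, 1) -> (S0, a)

"aaaa"


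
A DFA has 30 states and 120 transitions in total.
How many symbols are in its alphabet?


Each state has exactly one transition per symbol.
|alphabet| = transitions / states = 120 / 30 = 4

4


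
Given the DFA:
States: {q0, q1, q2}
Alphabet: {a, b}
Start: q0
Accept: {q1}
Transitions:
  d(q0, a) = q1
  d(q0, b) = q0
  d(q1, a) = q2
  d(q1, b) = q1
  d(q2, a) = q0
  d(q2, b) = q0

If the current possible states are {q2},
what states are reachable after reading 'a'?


Apply transition on 'a' from each current state:
  d(q2, a) = q0

{q0}


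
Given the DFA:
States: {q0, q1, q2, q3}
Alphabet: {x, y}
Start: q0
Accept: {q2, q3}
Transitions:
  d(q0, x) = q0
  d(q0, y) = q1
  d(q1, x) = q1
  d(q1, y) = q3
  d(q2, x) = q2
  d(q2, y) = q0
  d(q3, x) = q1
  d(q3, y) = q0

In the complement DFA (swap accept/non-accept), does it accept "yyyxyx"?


Trace: q0 -> q1 -> q3 -> q0 -> q0 -> q1 -> q1
Final: q1
Original accept: {q2, q3}
Complement: q1 is not in original accept

Yes, complement accepts (original rejects)


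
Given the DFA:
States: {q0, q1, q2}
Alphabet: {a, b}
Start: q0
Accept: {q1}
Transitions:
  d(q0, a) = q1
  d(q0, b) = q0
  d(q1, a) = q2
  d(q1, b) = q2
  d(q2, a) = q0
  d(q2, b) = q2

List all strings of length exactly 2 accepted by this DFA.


All strings of length 2: 4 total
Accepted: 1

"ba"


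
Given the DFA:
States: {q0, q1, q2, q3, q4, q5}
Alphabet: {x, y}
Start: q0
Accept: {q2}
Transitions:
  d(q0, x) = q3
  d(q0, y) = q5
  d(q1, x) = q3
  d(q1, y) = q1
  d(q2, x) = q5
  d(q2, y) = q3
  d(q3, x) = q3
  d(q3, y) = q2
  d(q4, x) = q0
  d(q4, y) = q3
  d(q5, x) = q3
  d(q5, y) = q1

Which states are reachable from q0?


BFS from q0:
  layer 0: {q0}
  layer 1: {q3, q5}
  layer 2: {q1, q2}

{q0, q1, q2, q3, q5}


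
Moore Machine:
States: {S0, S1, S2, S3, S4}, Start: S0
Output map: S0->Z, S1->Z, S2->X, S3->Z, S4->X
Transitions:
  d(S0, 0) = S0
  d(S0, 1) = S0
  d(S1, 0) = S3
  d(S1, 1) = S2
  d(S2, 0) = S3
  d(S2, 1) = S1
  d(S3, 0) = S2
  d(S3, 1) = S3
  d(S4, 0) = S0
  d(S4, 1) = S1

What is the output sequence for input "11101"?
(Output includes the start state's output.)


Start: S0 (output Z)
  --1--> S0 (output Z)
  --1--> S0 (output Z)
  --1--> S0 (output Z)
  --0--> S0 (output Z)
  --1--> S0 (output Z)

"ZZZZZZ"


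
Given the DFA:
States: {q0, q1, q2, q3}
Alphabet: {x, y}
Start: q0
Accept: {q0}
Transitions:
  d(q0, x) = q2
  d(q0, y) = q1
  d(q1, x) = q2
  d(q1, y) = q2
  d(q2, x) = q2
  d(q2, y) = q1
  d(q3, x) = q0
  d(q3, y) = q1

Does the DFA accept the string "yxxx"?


Trace: q0 -> q1 -> q2 -> q2 -> q2
Final state: q2
Accept states: {q0}

No, rejected (final state q2 is not an accept state)


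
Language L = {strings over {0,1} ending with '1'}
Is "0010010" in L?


last symbol = '0'

No, "0010010" is not in L


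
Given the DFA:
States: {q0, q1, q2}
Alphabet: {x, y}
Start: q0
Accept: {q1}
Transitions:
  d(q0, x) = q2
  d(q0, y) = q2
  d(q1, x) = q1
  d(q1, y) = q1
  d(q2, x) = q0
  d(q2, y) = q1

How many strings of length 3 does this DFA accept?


Enumerating all length-3 strings:
  "xxx" -> q2 [reject]
  "xxy" -> q2 [reject]
  "xyx" -> q1 [accept]
  "xyy" -> q1 [accept]
  "yxx" -> q2 [reject]
  "yxy" -> q2 [reject]
  "yyx" -> q1 [accept]
  "yyy" -> q1 [accept]

4 out of 8
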